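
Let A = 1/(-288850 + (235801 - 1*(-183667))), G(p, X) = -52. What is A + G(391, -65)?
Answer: -6792135/130618 ≈ -52.000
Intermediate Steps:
A = 1/130618 (A = 1/(-288850 + (235801 + 183667)) = 1/(-288850 + 419468) = 1/130618 ≈ 7.6559e-6)
A + G(391, -65) = 1/130618 - 52 = -6792135/130618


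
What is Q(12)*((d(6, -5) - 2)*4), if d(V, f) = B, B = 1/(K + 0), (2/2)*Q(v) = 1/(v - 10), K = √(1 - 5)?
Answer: -4 - I ≈ -4.0 - 1.0*I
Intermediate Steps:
K = 2*I (K = √(-4) = 2*I ≈ 2.0*I)
Q(v) = 1/(-10 + v) (Q(v) = 1/(v - 10) = 1/(-10 + v))
B = -I/2 (B = 1/(2*I + 0) = 1/(2*I) = -I/2 ≈ -0.5*I)
d(V, f) = -I/2
Q(12)*((d(6, -5) - 2)*4) = ((-I/2 - 2)*4)/(-10 + 12) = ((-2 - I/2)*4)/2 = (-8 - 2*I)/2 = -4 - I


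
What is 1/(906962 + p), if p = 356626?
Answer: 1/1263588 ≈ 7.9140e-7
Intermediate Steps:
1/(906962 + p) = 1/(906962 + 356626) = 1/1263588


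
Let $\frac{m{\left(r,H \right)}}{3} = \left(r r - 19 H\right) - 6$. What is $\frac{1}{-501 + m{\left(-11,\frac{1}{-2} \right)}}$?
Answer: $- \frac{2}{255} \approx -0.0078431$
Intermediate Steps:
$m{\left(r,H \right)} = -18 - 57 H + 3 r^{2}$ ($m{\left(r,H \right)} = 3 \left(\left(r r - 19 H\right) - 6\right) = 3 \left(\left(r^{2} - 19 H\right) - 6\right) = 3 \left(-6 + r^{2} - 19 H\right) = -18 - 57 H + 3 r^{2}$)
$\frac{1}{-501 + m{\left(-11,\frac{1}{-2} \right)}} = \frac{1}{-501 - \left(18 - 363 - \frac{57}{2}\right)} = \frac{1}{-501 - - \frac{747}{2}} = \frac{1}{-501 + \left(-18 + \frac{57}{2} + 363\right)} = \frac{1}{-501 + \frac{747}{2}} = \frac{1}{- \frac{255}{2}} = - \frac{2}{255}$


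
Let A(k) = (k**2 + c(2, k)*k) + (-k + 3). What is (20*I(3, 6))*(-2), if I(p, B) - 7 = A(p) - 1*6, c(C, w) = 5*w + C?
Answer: -2440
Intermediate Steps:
c(C, w) = C + 5*w
A(k) = 3 + k**2 - k + k*(2 + 5*k) (A(k) = (k**2 + (2 + 5*k)*k) + (-k + 3) = (k**2 + k*(2 + 5*k)) + (3 - k) = 3 + k**2 - k + k*(2 + 5*k))
I(p, B) = 4 + p + 6*p**2 (I(p, B) = 7 + ((3 + p + 6*p**2) - 1*6) = 7 + ((3 + p + 6*p**2) - 6) = 7 + (-3 + p + 6*p**2) = 4 + p + 6*p**2)
(20*I(3, 6))*(-2) = (20*(4 + 3 + 6*3**2))*(-2) = (20*(4 + 3 + 6*9))*(-2) = (20*(4 + 3 + 54))*(-2) = (20*61)*(-2) = 1220*(-2) = -2440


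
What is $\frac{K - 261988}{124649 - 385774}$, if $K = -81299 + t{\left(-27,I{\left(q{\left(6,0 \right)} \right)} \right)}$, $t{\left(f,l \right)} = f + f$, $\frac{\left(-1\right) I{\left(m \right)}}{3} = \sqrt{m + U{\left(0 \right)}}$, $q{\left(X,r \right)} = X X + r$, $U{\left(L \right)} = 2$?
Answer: $\frac{343341}{261125} \approx 1.3149$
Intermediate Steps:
$q{\left(X,r \right)} = r + X^{2}$ ($q{\left(X,r \right)} = X^{2} + r = r + X^{2}$)
$I{\left(m \right)} = - 3 \sqrt{2 + m}$ ($I{\left(m \right)} = - 3 \sqrt{m + 2} = - 3 \sqrt{2 + m}$)
$t{\left(f,l \right)} = 2 f$
$K = -81353$ ($K = -81299 + 2 \left(-27\right) = -81299 - 54 = -81353$)
$\frac{K - 261988}{124649 - 385774} = \frac{-81353 - 261988}{124649 - 385774} = - \frac{343341}{-261125} = \left(-343341\right) \left(- \frac{1}{261125}\right) = \frac{343341}{261125}$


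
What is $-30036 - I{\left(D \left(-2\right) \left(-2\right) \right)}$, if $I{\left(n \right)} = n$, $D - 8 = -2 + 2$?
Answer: $-30068$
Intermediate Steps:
$D = 8$ ($D = 8 + \left(-2 + 2\right) = 8 + 0 = 8$)
$-30036 - I{\left(D \left(-2\right) \left(-2\right) \right)} = -30036 - 8 \left(-2\right) \left(-2\right) = -30036 - \left(-16\right) \left(-2\right) = -30036 - 32 = -30068$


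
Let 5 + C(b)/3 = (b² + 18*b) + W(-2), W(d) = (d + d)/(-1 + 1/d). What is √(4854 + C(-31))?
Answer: 2*√1514 ≈ 77.820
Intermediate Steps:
W(d) = 2*d/(-1 + 1/d) (W(d) = (2*d)/(-1 + 1/d) = 2*d/(-1 + 1/d))
C(b) = -7 + 3*b² + 54*b (C(b) = -15 + 3*((b² + 18*b) - 2*(-2)²/(-1 - 2)) = -15 + 3*((b² + 18*b) - 2*4/(-3)) = -15 + 3*((b² + 18*b) - 2*4*(-⅓)) = -15 + 3*((b² + 18*b) + 8/3) = -15 + 3*(8/3 + b² + 18*b) = -15 + (8 + 3*b² + 54*b) = -7 + 3*b² + 54*b)
√(4854 + C(-31)) = √(4854 + (-7 + 3*(-31)² + 54*(-31))) = √(4854 + (-7 + 3*961 - 1674)) = √(4854 + (-7 + 2883 - 1674)) = √(4854 + 1202) = √6056 = 2*√1514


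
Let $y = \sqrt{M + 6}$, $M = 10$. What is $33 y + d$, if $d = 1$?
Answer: $133$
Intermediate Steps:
$y = 4$ ($y = \sqrt{10 + 6} = \sqrt{16} = 4$)
$33 y + d = 33 \cdot 4 + 1 = 132 + 1 = 133$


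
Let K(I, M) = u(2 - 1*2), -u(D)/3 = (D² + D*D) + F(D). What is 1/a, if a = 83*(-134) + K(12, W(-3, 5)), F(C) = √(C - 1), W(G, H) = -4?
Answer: -11122/123698893 + 3*I/123698893 ≈ -8.9912e-5 + 2.4252e-8*I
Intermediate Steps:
F(C) = √(-1 + C)
u(D) = -6*D² - 3*√(-1 + D) (u(D) = -3*((D² + D*D) + √(-1 + D)) = -3*((D² + D²) + √(-1 + D)) = -3*(2*D² + √(-1 + D)) = -3*(√(-1 + D) + 2*D²) = -6*D² - 3*√(-1 + D))
K(I, M) = -3*I (K(I, M) = -6*(2 - 1*2)² - 3*√(-1 + (2 - 1*2)) = -6*(2 - 2)² - 3*√(-1 + (2 - 2)) = -6*0² - 3*√(-1 + 0) = -6*0 - 3*I = 0 - 3*I = -3*I)
a = -11122 - 3*I (a = 83*(-134) - 3*I = -11122 - 3*I ≈ -11122.0 - 3.0*I)
1/a = 1/(-11122 - 3*I) = (-11122 + 3*I)/123698893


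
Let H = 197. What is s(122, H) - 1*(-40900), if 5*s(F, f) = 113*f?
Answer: 226761/5 ≈ 45352.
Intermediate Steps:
s(F, f) = 113*f/5 (s(F, f) = (113*f)/5 = 113*f/5)
s(122, H) - 1*(-40900) = (113/5)*197 - 1*(-40900) = 22261/5 + 40900 = 226761/5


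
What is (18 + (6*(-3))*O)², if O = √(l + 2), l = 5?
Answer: 2592 - 648*√7 ≈ 877.55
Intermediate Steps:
O = √7 (O = √(5 + 2) = √7 ≈ 2.6458)
(18 + (6*(-3))*O)² = (18 + (6*(-3))*√7)² = (18 - 18*√7)²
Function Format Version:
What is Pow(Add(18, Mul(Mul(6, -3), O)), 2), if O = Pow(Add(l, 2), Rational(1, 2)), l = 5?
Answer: Add(2592, Mul(-648, Pow(7, Rational(1, 2)))) ≈ 877.55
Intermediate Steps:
O = Pow(7, Rational(1, 2)) (O = Pow(Add(5, 2), Rational(1, 2)) = Pow(7, Rational(1, 2)) ≈ 2.6458)
Pow(Add(18, Mul(Mul(6, -3), O)), 2) = Pow(Add(18, Mul(Mul(6, -3), Pow(7, Rational(1, 2)))), 2) = Pow(Add(18, Mul(-18, Pow(7, Rational(1, 2)))), 2)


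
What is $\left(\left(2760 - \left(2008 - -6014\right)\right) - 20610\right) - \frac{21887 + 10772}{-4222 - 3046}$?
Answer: $- \frac{188005037}{7268} \approx -25868.0$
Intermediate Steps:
$\left(\left(2760 - \left(2008 - -6014\right)\right) - 20610\right) - \frac{21887 + 10772}{-4222 - 3046} = \left(\left(2760 - \left(2008 + 6014\right)\right) - 20610\right) - \frac{32659}{-7268} = \left(\left(2760 - 8022\right) - 20610\right) - 32659 \left(- \frac{1}{7268}\right) = \left(\left(2760 - 8022\right) - 20610\right) - - \frac{32659}{7268} = \left(-5262 - 20610\right) + \frac{32659}{7268} = -25872 + \frac{32659}{7268} = - \frac{188005037}{7268}$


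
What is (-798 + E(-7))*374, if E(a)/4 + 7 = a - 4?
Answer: -325380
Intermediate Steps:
E(a) = -44 + 4*a (E(a) = -28 + 4*(a - 4) = -28 + 4*(-4 + a) = -28 + (-16 + 4*a) = -44 + 4*a)
(-798 + E(-7))*374 = (-798 + (-44 + 4*(-7)))*374 = (-798 + (-44 - 28))*374 = (-798 - 72)*374 = -870*374 = -325380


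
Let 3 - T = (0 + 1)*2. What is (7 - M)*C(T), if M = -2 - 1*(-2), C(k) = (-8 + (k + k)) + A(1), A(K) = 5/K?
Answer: -7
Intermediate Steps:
T = 1 (T = 3 - (0 + 1)*2 = 3 - 2 = 1)
C(k) = -3 + 2*k (C(k) = (-8 + (k + k)) + 5/1 = (-8 + 2*k) + 5*1 = (-8 + 2*k) + 5 = -3 + 2*k)
M = 0 (M = -2 + 2 = 0)
(7 - M)*C(T) = (7 - 1*0)*(-3 + 2*1) = (7 + 0)*(-3 + 2) = 7*(-1) = -7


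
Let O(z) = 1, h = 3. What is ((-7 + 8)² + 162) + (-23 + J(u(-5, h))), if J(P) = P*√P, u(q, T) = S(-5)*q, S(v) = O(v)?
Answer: 140 - 5*I*√5 ≈ 140.0 - 11.18*I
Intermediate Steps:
S(v) = 1
u(q, T) = q (u(q, T) = 1*q = q)
J(P) = P^(3/2)
((-7 + 8)² + 162) + (-23 + J(u(-5, h))) = ((-7 + 8)² + 162) + (-23 + (-5)^(3/2)) = (1² + 162) + (-23 - 5*I*√5) = (1 + 162) + (-23 - 5*I*√5) = 163 + (-23 - 5*I*√5) = 140 - 5*I*√5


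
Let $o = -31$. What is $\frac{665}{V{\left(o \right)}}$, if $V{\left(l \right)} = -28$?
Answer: $- \frac{95}{4} \approx -23.75$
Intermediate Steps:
$\frac{665}{V{\left(o \right)}} = \frac{665}{-28} = 665 \left(- \frac{1}{28}\right) = - \frac{95}{4}$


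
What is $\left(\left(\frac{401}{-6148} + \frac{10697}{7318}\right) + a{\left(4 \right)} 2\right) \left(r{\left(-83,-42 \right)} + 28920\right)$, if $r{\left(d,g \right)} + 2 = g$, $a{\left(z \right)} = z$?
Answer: $\frac{1525949151925}{5623883} \approx 2.7133 \cdot 10^{5}$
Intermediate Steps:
$r{\left(d,g \right)} = -2 + g$
$\left(\left(\frac{401}{-6148} + \frac{10697}{7318}\right) + a{\left(4 \right)} 2\right) \left(r{\left(-83,-42 \right)} + 28920\right) = \left(\left(\frac{401}{-6148} + \frac{10697}{7318}\right) + 4 \cdot 2\right) \left(\left(-2 - 42\right) + 28920\right) = \left(\left(401 \left(- \frac{1}{6148}\right) + 10697 \cdot \frac{1}{7318}\right) + 8\right) \left(-44 + 28920\right) = \left(\left(- \frac{401}{6148} + \frac{10697}{7318}\right) + 8\right) 28876 = \left(\frac{31415319}{22495532} + 8\right) 28876 = \frac{211379575}{22495532} \cdot 28876 = \frac{1525949151925}{5623883}$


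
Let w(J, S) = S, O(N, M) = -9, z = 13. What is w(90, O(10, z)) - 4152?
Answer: -4161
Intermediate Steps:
w(90, O(10, z)) - 4152 = -9 - 4152 = -4161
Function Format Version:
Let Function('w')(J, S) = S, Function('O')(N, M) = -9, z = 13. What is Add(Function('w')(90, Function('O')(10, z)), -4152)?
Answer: -4161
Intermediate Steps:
Add(Function('w')(90, Function('O')(10, z)), -4152) = Add(-9, -4152) = -4161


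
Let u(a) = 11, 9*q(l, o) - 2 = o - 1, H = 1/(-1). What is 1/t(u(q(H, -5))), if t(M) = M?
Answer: 1/11 ≈ 0.090909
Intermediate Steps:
H = -1 (H = 1*(-1) = -1)
q(l, o) = ⅑ + o/9 (q(l, o) = 2/9 + (o - 1)/9 = 2/9 + (-1 + o)/9 = 2/9 + (-⅑ + o/9) = ⅑ + o/9)
1/t(u(q(H, -5))) = 1/11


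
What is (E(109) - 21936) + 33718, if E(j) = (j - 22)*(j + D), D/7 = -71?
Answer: -21974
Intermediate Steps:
D = -497 (D = 7*(-71) = -497)
E(j) = (-497 + j)*(-22 + j) (E(j) = (j - 22)*(j - 497) = (-22 + j)*(-497 + j) = (-497 + j)*(-22 + j))
(E(109) - 21936) + 33718 = ((10934 + 109² - 519*109) - 21936) + 33718 = ((10934 + 11881 - 56571) - 21936) + 33718 = (-33756 - 21936) + 33718 = -55692 + 33718 = -21974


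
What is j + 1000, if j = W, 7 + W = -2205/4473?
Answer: 70468/71 ≈ 992.51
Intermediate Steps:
W = -532/71 (W = -7 - 2205/4473 = -7 - 2205*1/4473 = -7 - 35/71 = -532/71 ≈ -7.4930)
j = -532/71 ≈ -7.4930
j + 1000 = -532/71 + 1000 = 70468/71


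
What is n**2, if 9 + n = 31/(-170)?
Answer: 2436721/28900 ≈ 84.316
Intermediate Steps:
n = -1561/170 (n = -9 + 31/(-170) = -9 + 31*(-1/170) = -9 - 31/170 = -1561/170 ≈ -9.1824)
n**2 = (-1561/170)**2 = 2436721/28900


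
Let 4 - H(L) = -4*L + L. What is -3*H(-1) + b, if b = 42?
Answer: 39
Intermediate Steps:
H(L) = 4 + 3*L (H(L) = 4 - (-4*L + L) = 4 - (-3)*L = 4 + 3*L)
-3*H(-1) + b = -3*(4 + 3*(-1)) + 42 = -3*(4 - 3) + 42 = -3*1 + 42 = -3 + 42 = 39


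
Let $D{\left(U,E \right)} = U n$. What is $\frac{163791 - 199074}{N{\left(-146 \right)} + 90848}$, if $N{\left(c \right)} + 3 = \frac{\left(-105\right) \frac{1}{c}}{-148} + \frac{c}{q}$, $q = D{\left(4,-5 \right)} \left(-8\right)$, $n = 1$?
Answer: $- \frac{508263376}{1308718161} \approx -0.38837$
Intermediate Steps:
$D{\left(U,E \right)} = U$ ($D{\left(U,E \right)} = U 1 = U$)
$q = -32$ ($q = 4 \left(-8\right) = -32$)
$N{\left(c \right)} = -3 - \frac{c}{32} + \frac{105}{148 c}$ ($N{\left(c \right)} = -3 + \left(\frac{\left(-105\right) \frac{1}{c}}{-148} + \frac{c}{-32}\right) = -3 + \left(- \frac{105}{c} \left(- \frac{1}{148}\right) + c \left(- \frac{1}{32}\right)\right) = -3 - \left(- \frac{105}{148 c} + \frac{c}{32}\right) = -3 - \frac{c}{32} + \frac{105}{148 c}$)
$\frac{163791 - 199074}{N{\left(-146 \right)} + 90848} = \frac{163791 - 199074}{\left(-3 - - \frac{73}{16} + \frac{105}{148 \left(-146\right)}\right) + 90848} = - \frac{35283}{\left(-3 + \frac{73}{16} + \frac{105}{148} \left(- \frac{1}{146}\right)\right) + 90848} = - \frac{35283}{\left(-3 + \frac{73}{16} - \frac{105}{21608}\right) + 90848} = - \frac{35283}{\frac{67315}{43216} + 90848} = - \frac{35283}{\frac{3926154483}{43216}} = \left(-35283\right) \frac{43216}{3926154483} = - \frac{508263376}{1308718161}$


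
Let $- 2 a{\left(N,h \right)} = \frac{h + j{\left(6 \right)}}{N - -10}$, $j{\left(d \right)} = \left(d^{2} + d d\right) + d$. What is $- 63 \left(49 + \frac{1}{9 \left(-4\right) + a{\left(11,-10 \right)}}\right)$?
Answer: $- \frac{2437407}{790} \approx -3085.3$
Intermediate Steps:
$j{\left(d \right)} = d + 2 d^{2}$ ($j{\left(d \right)} = \left(d^{2} + d^{2}\right) + d = 2 d^{2} + d = d + 2 d^{2}$)
$a{\left(N,h \right)} = - \frac{78 + h}{2 \left(10 + N\right)}$ ($a{\left(N,h \right)} = - \frac{\left(h + 6 \left(1 + 2 \cdot 6\right)\right) \frac{1}{N - -10}}{2} = - \frac{\left(h + 6 \left(1 + 12\right)\right) \frac{1}{N + 10}}{2} = - \frac{\left(h + 6 \cdot 13\right) \frac{1}{10 + N}}{2} = - \frac{\left(h + 78\right) \frac{1}{10 + N}}{2} = - \frac{\left(78 + h\right) \frac{1}{10 + N}}{2} = - \frac{\frac{1}{10 + N} \left(78 + h\right)}{2} = - \frac{78 + h}{2 \left(10 + N\right)}$)
$- 63 \left(49 + \frac{1}{9 \left(-4\right) + a{\left(11,-10 \right)}}\right) = - 63 \left(49 + \frac{1}{9 \left(-4\right) + \frac{-78 - -10}{2 \left(10 + 11\right)}}\right) = - 63 \left(49 + \frac{1}{-36 + \frac{-78 + 10}{2 \cdot 21}}\right) = - 63 \left(49 + \frac{1}{-36 + \frac{1}{2} \cdot \frac{1}{21} \left(-68\right)}\right) = - 63 \left(49 + \frac{1}{-36 - \frac{34}{21}}\right) = - 63 \left(49 + \frac{1}{- \frac{790}{21}}\right) = - 63 \left(49 - \frac{21}{790}\right) = \left(-63\right) \frac{38689}{790} = - \frac{2437407}{790}$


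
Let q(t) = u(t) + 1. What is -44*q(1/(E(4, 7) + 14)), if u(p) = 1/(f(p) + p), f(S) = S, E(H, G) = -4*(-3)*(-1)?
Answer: -88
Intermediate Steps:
E(H, G) = -12 (E(H, G) = 12*(-1) = -12)
u(p) = 1/(2*p) (u(p) = 1/(p + p) = 1/(2*p))
q(t) = 1 + 1/(2*t) (q(t) = 1/(2*t) + 1 = 1 + 1/(2*t))
-44*q(1/(E(4, 7) + 14)) = -44*(½ + 1/(-12 + 14))/(1/(-12 + 14)) = -44*(½ + 1/2)/(1/2) = -44*(½ + ½)/½ = -88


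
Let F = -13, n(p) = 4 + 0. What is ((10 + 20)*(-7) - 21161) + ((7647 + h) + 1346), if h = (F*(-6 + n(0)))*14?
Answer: -12014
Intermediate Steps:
n(p) = 4
h = 364 (h = -13*(-6 + 4)*14 = -13*(-2)*14 = 26*14 = 364)
((10 + 20)*(-7) - 21161) + ((7647 + h) + 1346) = ((10 + 20)*(-7) - 21161) + ((7647 + 364) + 1346) = (30*(-7) - 21161) + (8011 + 1346) = (-210 - 21161) + 9357 = -21371 + 9357 = -12014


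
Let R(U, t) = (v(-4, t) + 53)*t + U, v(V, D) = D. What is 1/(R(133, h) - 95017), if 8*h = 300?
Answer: -4/365961 ≈ -1.0930e-5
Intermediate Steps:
h = 75/2 (h = (⅛)*300 = 75/2 ≈ 37.500)
R(U, t) = U + t*(53 + t) (R(U, t) = (t + 53)*t + U = (53 + t)*t + U = t*(53 + t) + U = U + t*(53 + t))
1/(R(133, h) - 95017) = 1/((133 + (75/2)² + 53*(75/2)) - 95017) = 1/((133 + 5625/4 + 3975/2) - 95017) = 1/(14107/4 - 95017) = 1/(-365961/4) = -4/365961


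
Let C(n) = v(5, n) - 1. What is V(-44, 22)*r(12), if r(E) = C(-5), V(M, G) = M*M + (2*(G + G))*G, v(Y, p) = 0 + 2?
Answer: 3872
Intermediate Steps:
v(Y, p) = 2
V(M, G) = M**2 + 4*G**2 (V(M, G) = M**2 + (2*(2*G))*G = M**2 + (4*G)*G = M**2 + 4*G**2)
C(n) = 1 (C(n) = 2 - 1 = 1)
r(E) = 1
V(-44, 22)*r(12) = ((-44)**2 + 4*22**2)*1 = (1936 + 4*484)*1 = (1936 + 1936)*1 = 3872*1 = 3872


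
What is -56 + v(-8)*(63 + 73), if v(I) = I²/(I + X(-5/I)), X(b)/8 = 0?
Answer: -1144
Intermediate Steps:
X(b) = 0 (X(b) = 8*0 = 0)
v(I) = I (v(I) = I²/(I + 0) = I²/I = I)
-56 + v(-8)*(63 + 73) = -56 - 8*(63 + 73) = -56 - 8*136 = -56 - 1088 = -1144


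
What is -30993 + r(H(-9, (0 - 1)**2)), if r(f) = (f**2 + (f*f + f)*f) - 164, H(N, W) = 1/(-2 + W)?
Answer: -31156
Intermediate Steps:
r(f) = -164 + f**2 + f*(f + f**2) (r(f) = (f**2 + (f**2 + f)*f) - 164 = (f**2 + (f + f**2)*f) - 164 = (f**2 + f*(f + f**2)) - 164 = -164 + f**2 + f*(f + f**2))
-30993 + r(H(-9, (0 - 1)**2)) = -30993 + (-164 + (1/(-2 + (0 - 1)**2))**3 + 2*(1/(-2 + (0 - 1)**2))**2) = -30993 + (-164 + (1/(-2 + (-1)**2))**3 + 2*(1/(-2 + (-1)**2))**2) = -30993 + (-164 + (1/(-2 + 1))**3 + 2*(1/(-2 + 1))**2) = -30993 + (-164 + (1/(-1))**3 + 2*(1/(-1))**2) = -30993 + (-164 + (-1)**3 + 2*(-1)**2) = -30993 + (-164 - 1 + 2*1) = -30993 + (-164 - 1 + 2) = -30993 - 163 = -31156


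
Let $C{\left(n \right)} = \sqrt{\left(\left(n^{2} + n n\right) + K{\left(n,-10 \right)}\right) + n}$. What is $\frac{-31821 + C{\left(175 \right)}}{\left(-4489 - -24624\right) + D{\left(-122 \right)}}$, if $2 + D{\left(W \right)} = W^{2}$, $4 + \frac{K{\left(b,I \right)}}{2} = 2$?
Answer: $- \frac{31821}{35017} + \frac{\sqrt{61421}}{35017} \approx -0.90165$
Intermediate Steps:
$K{\left(b,I \right)} = -4$ ($K{\left(b,I \right)} = -8 + 2 \cdot 2 = -8 + 4 = -4$)
$D{\left(W \right)} = -2 + W^{2}$
$C{\left(n \right)} = \sqrt{-4 + n + 2 n^{2}}$ ($C{\left(n \right)} = \sqrt{\left(\left(n^{2} + n n\right) - 4\right) + n} = \sqrt{\left(\left(n^{2} + n^{2}\right) - 4\right) + n} = \sqrt{\left(2 n^{2} - 4\right) + n} = \sqrt{\left(-4 + 2 n^{2}\right) + n} = \sqrt{-4 + n + 2 n^{2}}$)
$\frac{-31821 + C{\left(175 \right)}}{\left(-4489 - -24624\right) + D{\left(-122 \right)}} = \frac{-31821 + \sqrt{-4 + 175 + 2 \cdot 175^{2}}}{\left(-4489 - -24624\right) - \left(2 - \left(-122\right)^{2}\right)} = \frac{-31821 + \sqrt{-4 + 175 + 2 \cdot 30625}}{\left(-4489 + 24624\right) + \left(-2 + 14884\right)} = \frac{-31821 + \sqrt{-4 + 175 + 61250}}{20135 + 14882} = \frac{-31821 + \sqrt{61421}}{35017} = \left(-31821 + \sqrt{61421}\right) \frac{1}{35017} = - \frac{31821}{35017} + \frac{\sqrt{61421}}{35017}$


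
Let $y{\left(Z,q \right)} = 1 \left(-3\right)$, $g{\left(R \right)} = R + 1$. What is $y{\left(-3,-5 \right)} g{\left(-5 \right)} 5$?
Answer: $60$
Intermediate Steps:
$g{\left(R \right)} = 1 + R$
$y{\left(Z,q \right)} = -3$
$y{\left(-3,-5 \right)} g{\left(-5 \right)} 5 = - 3 \left(1 - 5\right) 5 = \left(-3\right) \left(-4\right) 5 = 12 \cdot 5 = 60$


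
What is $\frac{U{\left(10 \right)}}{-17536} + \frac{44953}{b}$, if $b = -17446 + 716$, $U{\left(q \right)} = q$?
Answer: $- \frac{197115777}{73344320} \approx -2.6875$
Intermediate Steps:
$b = -16730$
$\frac{U{\left(10 \right)}}{-17536} + \frac{44953}{b} = \frac{10}{-17536} + \frac{44953}{-16730} = 10 \left(- \frac{1}{17536}\right) + 44953 \left(- \frac{1}{16730}\right) = - \frac{5}{8768} - \frac{44953}{16730} = - \frac{197115777}{73344320}$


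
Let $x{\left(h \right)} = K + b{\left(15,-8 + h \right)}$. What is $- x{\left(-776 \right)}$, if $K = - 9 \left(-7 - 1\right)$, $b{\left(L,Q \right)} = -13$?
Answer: $-59$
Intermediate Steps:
$K = 72$ ($K = \left(-9\right) \left(-8\right) = 72$)
$x{\left(h \right)} = 59$ ($x{\left(h \right)} = 72 - 13 = 59$)
$- x{\left(-776 \right)} = \left(-1\right) 59 = -59$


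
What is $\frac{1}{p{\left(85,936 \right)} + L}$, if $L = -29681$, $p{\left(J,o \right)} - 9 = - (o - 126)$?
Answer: $- \frac{1}{30482} \approx -3.2806 \cdot 10^{-5}$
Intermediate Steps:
$p{\left(J,o \right)} = 135 - o$ ($p{\left(J,o \right)} = 9 - \left(o - 126\right) = 9 - \left(-126 + o\right) = 135 - o$)
$\frac{1}{p{\left(85,936 \right)} + L} = \frac{1}{\left(135 - 936\right) - 29681} = \frac{1}{-801 - 29681} = \frac{1}{-30482} = - \frac{1}{30482}$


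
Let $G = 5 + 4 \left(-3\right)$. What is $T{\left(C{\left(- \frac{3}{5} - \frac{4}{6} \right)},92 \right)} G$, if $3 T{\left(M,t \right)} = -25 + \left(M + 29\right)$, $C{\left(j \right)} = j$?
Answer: $- \frac{287}{45} \approx -6.3778$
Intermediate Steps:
$T{\left(M,t \right)} = \frac{4}{3} + \frac{M}{3}$ ($T{\left(M,t \right)} = \frac{-25 + \left(M + 29\right)}{3} = \frac{-25 + \left(29 + M\right)}{3} = \frac{4 + M}{3} = \frac{4}{3} + \frac{M}{3}$)
$G = -7$ ($G = 5 - 12 = -7$)
$T{\left(C{\left(- \frac{3}{5} - \frac{4}{6} \right)},92 \right)} G = \left(\frac{4}{3} + \frac{- \frac{3}{5} - \frac{4}{6}}{3}\right) \left(-7\right) = \left(\frac{4}{3} + \frac{\left(-3\right) \frac{1}{5} - \frac{2}{3}}{3}\right) \left(-7\right) = \left(\frac{4}{3} + \frac{- \frac{3}{5} - \frac{2}{3}}{3}\right) \left(-7\right) = \left(\frac{4}{3} + \frac{1}{3} \left(- \frac{19}{15}\right)\right) \left(-7\right) = \left(\frac{4}{3} - \frac{19}{45}\right) \left(-7\right) = \frac{41}{45} \left(-7\right) = - \frac{287}{45}$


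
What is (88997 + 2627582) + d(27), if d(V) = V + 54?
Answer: 2716660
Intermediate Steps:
d(V) = 54 + V
(88997 + 2627582) + d(27) = (88997 + 2627582) + (54 + 27) = 2716579 + 81 = 2716660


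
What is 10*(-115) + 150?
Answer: -1000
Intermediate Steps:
10*(-115) + 150 = -1150 + 150 = -1000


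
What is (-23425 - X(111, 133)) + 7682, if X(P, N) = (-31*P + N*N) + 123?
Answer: -30114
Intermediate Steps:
X(P, N) = 123 + N² - 31*P (X(P, N) = (-31*P + N²) + 123 = (N² - 31*P) + 123 = 123 + N² - 31*P)
(-23425 - X(111, 133)) + 7682 = (-23425 - (123 + 133² - 31*111)) + 7682 = (-23425 - (123 + 17689 - 3441)) + 7682 = (-23425 - 1*14371) + 7682 = (-23425 - 14371) + 7682 = -37796 + 7682 = -30114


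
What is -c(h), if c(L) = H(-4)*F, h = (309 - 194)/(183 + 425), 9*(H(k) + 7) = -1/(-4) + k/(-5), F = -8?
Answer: -826/15 ≈ -55.067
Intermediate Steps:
H(k) = -251/36 - k/45 (H(k) = -7 + (-1/(-4) + k/(-5))/9 = -7 + (-1*(-¼) + k*(-⅕))/9 = -7 + (¼ - k/5)/9 = -7 + (1/36 - k/45) = -251/36 - k/45)
h = 115/608 ≈ 0.18914
c(L) = 826/15 (c(L) = (-251/36 - 1/45*(-4))*(-8) = (-251/36 + 4/45)*(-8) = -413/60*(-8) = 826/15)
-c(h) = -1*826/15 = -826/15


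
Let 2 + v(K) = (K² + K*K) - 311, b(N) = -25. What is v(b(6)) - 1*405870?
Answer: -404933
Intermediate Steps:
v(K) = -313 + 2*K² (v(K) = -2 + ((K² + K*K) - 311) = -2 + ((K² + K²) - 311) = -2 + (2*K² - 311) = -2 + (-311 + 2*K²) = -313 + 2*K²)
v(b(6)) - 1*405870 = (-313 + 2*(-25)²) - 1*405870 = (-313 + 2*625) - 405870 = (-313 + 1250) - 405870 = 937 - 405870 = -404933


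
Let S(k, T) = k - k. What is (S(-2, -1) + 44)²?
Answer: 1936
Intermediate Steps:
S(k, T) = 0
(S(-2, -1) + 44)² = (0 + 44)² = 44² = 1936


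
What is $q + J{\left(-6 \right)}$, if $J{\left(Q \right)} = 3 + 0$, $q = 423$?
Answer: $426$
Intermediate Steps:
$J{\left(Q \right)} = 3$
$q + J{\left(-6 \right)} = 423 + 3 = 426$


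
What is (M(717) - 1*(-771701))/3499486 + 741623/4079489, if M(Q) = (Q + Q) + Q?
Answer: 2876110013703/7138057321327 ≈ 0.40293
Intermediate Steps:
M(Q) = 3*Q (M(Q) = 2*Q + Q = 3*Q)
(M(717) - 1*(-771701))/3499486 + 741623/4079489 = (3*717 - 1*(-771701))/3499486 + 741623/4079489 = (2151 + 771701)*(1/3499486) + 741623*(1/4079489) = 773852*(1/3499486) + 741623/4079489 = 386926/1749743 + 741623/4079489 = 2876110013703/7138057321327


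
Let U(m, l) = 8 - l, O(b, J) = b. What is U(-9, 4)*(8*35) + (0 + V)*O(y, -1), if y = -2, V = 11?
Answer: 1098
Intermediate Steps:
U(-9, 4)*(8*35) + (0 + V)*O(y, -1) = (8 - 1*4)*(8*35) + (0 + 11)*(-2) = (8 - 4)*280 + 11*(-2) = 4*280 - 22 = 1120 - 22 = 1098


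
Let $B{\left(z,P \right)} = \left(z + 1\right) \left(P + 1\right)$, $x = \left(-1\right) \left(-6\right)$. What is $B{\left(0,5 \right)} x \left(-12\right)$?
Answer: $-432$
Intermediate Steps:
$x = 6$
$B{\left(z,P \right)} = \left(1 + P\right) \left(1 + z\right)$ ($B{\left(z,P \right)} = \left(1 + z\right) \left(1 + P\right) = \left(1 + P\right) \left(1 + z\right)$)
$B{\left(0,5 \right)} x \left(-12\right) = \left(1 + 5 + 0 + 5 \cdot 0\right) 6 \left(-12\right) = \left(1 + 5 + 0 + 0\right) 6 \left(-12\right) = 6 \cdot 6 \left(-12\right) = 36 \left(-12\right) = -432$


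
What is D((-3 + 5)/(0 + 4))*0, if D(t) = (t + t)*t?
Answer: 0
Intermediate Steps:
D(t) = 2*t² (D(t) = (2*t)*t = 2*t²)
D((-3 + 5)/(0 + 4))*0 = (2*((-3 + 5)/(0 + 4))²)*0 = (2*(2/4)²)*0 = (2*(2*(¼))²)*0 = (2*(½)²)*0 = (2*(¼))*0 = (½)*0 = 0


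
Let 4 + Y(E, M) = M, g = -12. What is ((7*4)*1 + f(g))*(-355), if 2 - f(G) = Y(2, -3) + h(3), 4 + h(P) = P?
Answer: -13490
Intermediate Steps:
h(P) = -4 + P
Y(E, M) = -4 + M
f(G) = 10 (f(G) = 2 - ((-4 - 3) + (-4 + 3)) = 2 - (-7 - 1) = 2 - 1*(-8) = 2 + 8 = 10)
((7*4)*1 + f(g))*(-355) = ((7*4)*1 + 10)*(-355) = (28*1 + 10)*(-355) = (28 + 10)*(-355) = 38*(-355) = -13490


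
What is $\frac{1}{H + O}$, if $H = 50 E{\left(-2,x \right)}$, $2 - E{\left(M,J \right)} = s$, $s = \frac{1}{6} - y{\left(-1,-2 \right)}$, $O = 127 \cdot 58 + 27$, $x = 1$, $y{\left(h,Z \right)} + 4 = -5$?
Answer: $\frac{3}{21104} \approx 0.00014215$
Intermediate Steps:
$y{\left(h,Z \right)} = -9$ ($y{\left(h,Z \right)} = -4 - 5 = -9$)
$O = 7393$ ($O = 7366 + 27 = 7393$)
$s = \frac{55}{6}$ ($s = \frac{1}{6} - -9 = \frac{1}{6} + 9 = \frac{55}{6} \approx 9.1667$)
$E{\left(M,J \right)} = - \frac{43}{6}$ ($E{\left(M,J \right)} = 2 - \frac{55}{6} = - \frac{43}{6}$)
$H = - \frac{1075}{3}$ ($H = 50 \left(- \frac{43}{6}\right) = - \frac{1075}{3} \approx -358.33$)
$\frac{1}{H + O} = \frac{1}{- \frac{1075}{3} + 7393} = \frac{1}{\frac{21104}{3}} = \frac{3}{21104}$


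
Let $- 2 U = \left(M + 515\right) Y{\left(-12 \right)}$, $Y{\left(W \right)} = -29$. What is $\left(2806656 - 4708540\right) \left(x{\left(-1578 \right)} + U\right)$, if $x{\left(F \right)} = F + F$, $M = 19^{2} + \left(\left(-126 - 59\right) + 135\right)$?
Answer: $-16776518764$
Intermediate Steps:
$M = 311$ ($M = 361 + \left(-185 + 135\right) = 361 - 50 = 311$)
$U = 11977$ ($U = - \frac{\left(311 + 515\right) \left(-29\right)}{2} = - \frac{826 \left(-29\right)}{2} = \left(- \frac{1}{2}\right) \left(-23954\right) = 11977$)
$x{\left(F \right)} = 2 F$
$\left(2806656 - 4708540\right) \left(x{\left(-1578 \right)} + U\right) = \left(2806656 - 4708540\right) \left(2 \left(-1578\right) + 11977\right) = - 1901884 \left(-3156 + 11977\right) = \left(-1901884\right) 8821 = -16776518764$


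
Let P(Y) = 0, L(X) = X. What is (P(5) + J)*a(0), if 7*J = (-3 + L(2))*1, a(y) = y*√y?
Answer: 0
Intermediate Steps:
a(y) = y^(3/2)
J = -⅐ (J = ((-3 + 2)*1)/7 = (-1*1)/7 = (⅐)*(-1) = -⅐ ≈ -0.14286)
(P(5) + J)*a(0) = (0 - ⅐)*0^(3/2) = -⅐*0 = 0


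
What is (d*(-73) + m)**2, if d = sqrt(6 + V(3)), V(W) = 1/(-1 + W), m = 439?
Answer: 454719/2 - 32047*sqrt(26) ≈ 63951.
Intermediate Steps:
d = sqrt(26)/2 (d = sqrt(6 + 1/(-1 + 3)) = sqrt(6 + 1/2) = sqrt(13/2) = sqrt(26)/2 ≈ 2.5495)
(d*(-73) + m)**2 = ((sqrt(26)/2)*(-73) + 439)**2 = (-73*sqrt(26)/2 + 439)**2 = (439 - 73*sqrt(26)/2)**2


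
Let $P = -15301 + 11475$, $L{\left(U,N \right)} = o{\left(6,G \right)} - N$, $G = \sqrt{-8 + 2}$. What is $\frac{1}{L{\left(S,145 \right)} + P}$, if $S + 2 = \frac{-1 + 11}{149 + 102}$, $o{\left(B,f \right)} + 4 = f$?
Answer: $- \frac{1325}{5266877} - \frac{i \sqrt{6}}{15800631} \approx -0.00025157 - 1.5502 \cdot 10^{-7} i$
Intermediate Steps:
$G = i \sqrt{6}$ ($G = \sqrt{-6} = i \sqrt{6} \approx 2.4495 i$)
$o{\left(B,f \right)} = -4 + f$
$S = - \frac{492}{251}$ ($S = -2 + \frac{-1 + 11}{149 + 102} = -2 + \frac{10}{251} = - \frac{492}{251} \approx -1.9602$)
$L{\left(U,N \right)} = -4 - N + i \sqrt{6}$ ($L{\left(U,N \right)} = \left(-4 + i \sqrt{6}\right) - N = -4 - N + i \sqrt{6}$)
$P = -3826$
$\frac{1}{L{\left(S,145 \right)} + P} = \frac{1}{\left(-4 - 145 + i \sqrt{6}\right) - 3826} = \frac{1}{\left(-149 + i \sqrt{6}\right) - 3826} = \frac{1}{-3975 + i \sqrt{6}}$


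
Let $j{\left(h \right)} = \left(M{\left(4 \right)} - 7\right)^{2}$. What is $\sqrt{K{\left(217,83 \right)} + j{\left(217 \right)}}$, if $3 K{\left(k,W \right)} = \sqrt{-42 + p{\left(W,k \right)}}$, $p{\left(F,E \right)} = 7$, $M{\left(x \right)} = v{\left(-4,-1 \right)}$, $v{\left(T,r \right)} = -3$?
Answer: $\frac{\sqrt{900 + 3 i \sqrt{35}}}{3} \approx 10.0 + 0.098597 i$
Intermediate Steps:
$M{\left(x \right)} = -3$
$K{\left(k,W \right)} = \frac{i \sqrt{35}}{3}$ ($K{\left(k,W \right)} = \frac{\sqrt{-42 + 7}}{3} = \frac{\sqrt{-35}}{3} = \frac{i \sqrt{35}}{3}$)
$j{\left(h \right)} = 100$ ($j{\left(h \right)} = \left(-3 - 7\right)^{2} = \left(-10\right)^{2} = 100$)
$\sqrt{K{\left(217,83 \right)} + j{\left(217 \right)}} = \sqrt{\frac{i \sqrt{35}}{3} + 100} = \sqrt{100 + \frac{i \sqrt{35}}{3}}$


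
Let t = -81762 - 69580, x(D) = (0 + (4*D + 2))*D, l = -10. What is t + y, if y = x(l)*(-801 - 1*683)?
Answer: -715262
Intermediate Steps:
x(D) = D*(2 + 4*D) (x(D) = (0 + (2 + 4*D))*D = (2 + 4*D)*D = D*(2 + 4*D))
y = -563920 (y = (2*(-10)*(1 + 2*(-10)))*(-801 - 1*683) = (2*(-10)*(1 - 20))*(-801 - 683) = (2*(-10)*(-19))*(-1484) = 380*(-1484) = -563920)
t = -151342
t + y = -151342 - 563920 = -715262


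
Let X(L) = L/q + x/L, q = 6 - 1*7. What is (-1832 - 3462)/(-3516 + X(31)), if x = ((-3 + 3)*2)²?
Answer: 5294/3547 ≈ 1.4925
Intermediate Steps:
q = -1 (q = 6 - 7 = -1)
x = 0 (x = (0*2)² = 0² = 0)
X(L) = -L (X(L) = L/(-1) + 0/L = L*(-1) + 0 = -L + 0 = -L)
(-1832 - 3462)/(-3516 + X(31)) = (-1832 - 3462)/(-3516 - 1*31) = -5294/(-3516 - 31) = -5294/(-3547) = -5294*(-1/3547) = 5294/3547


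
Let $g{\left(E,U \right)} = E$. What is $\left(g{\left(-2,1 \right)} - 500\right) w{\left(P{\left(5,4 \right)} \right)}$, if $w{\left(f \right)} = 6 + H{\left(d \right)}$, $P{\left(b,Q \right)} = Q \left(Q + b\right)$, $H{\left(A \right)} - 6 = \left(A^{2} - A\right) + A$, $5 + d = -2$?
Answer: $-30622$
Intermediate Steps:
$d = -7$ ($d = -5 - 2 = -7$)
$H{\left(A \right)} = 6 + A^{2}$ ($H{\left(A \right)} = 6 + \left(\left(A^{2} - A\right) + A\right) = 6 + A^{2}$)
$w{\left(f \right)} = 61$ ($w{\left(f \right)} = 6 + \left(6 + \left(-7\right)^{2}\right) = 6 + \left(6 + 49\right) = 6 + 55 = 61$)
$\left(g{\left(-2,1 \right)} - 500\right) w{\left(P{\left(5,4 \right)} \right)} = \left(-2 - 500\right) 61 = \left(-502\right) 61 = -30622$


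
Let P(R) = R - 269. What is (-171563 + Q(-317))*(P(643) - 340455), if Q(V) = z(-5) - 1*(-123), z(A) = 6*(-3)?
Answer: 58309608098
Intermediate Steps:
z(A) = -18
Q(V) = 105 (Q(V) = -18 - 1*(-123) = -18 + 123 = 105)
P(R) = -269 + R
(-171563 + Q(-317))*(P(643) - 340455) = (-171563 + 105)*((-269 + 643) - 340455) = -171458*(374 - 340455) = -171458*(-340081) = 58309608098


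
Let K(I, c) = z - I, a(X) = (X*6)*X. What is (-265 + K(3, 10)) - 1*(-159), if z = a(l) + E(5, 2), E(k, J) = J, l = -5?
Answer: 43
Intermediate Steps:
a(X) = 6*X² (a(X) = (6*X)*X = 6*X²)
z = 152 (z = 6*(-5)² + 2 = 6*25 + 2 = 150 + 2 = 152)
K(I, c) = 152 - I
(-265 + K(3, 10)) - 1*(-159) = (-265 + (152 - 1*3)) - 1*(-159) = (-265 + (152 - 3)) + 159 = (-265 + 149) + 159 = -116 + 159 = 43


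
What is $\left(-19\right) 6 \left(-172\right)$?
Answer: $19608$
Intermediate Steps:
$\left(-19\right) 6 \left(-172\right) = \left(-114\right) \left(-172\right) = 19608$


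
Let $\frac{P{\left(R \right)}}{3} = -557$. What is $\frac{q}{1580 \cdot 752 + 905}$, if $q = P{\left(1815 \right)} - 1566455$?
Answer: $- \frac{1568126}{1189065} \approx -1.3188$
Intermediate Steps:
$P{\left(R \right)} = -1671$ ($P{\left(R \right)} = 3 \left(-557\right) = -1671$)
$q = -1568126$ ($q = -1671 - 1566455 = -1568126$)
$\frac{q}{1580 \cdot 752 + 905} = - \frac{1568126}{1580 \cdot 752 + 905} = - \frac{1568126}{1188160 + 905} = - \frac{1568126}{1189065}$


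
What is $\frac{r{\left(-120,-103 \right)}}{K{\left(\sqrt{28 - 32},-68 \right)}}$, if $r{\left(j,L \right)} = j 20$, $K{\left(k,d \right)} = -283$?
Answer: $\frac{2400}{283} \approx 8.4806$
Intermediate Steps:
$r{\left(j,L \right)} = 20 j$
$\frac{r{\left(-120,-103 \right)}}{K{\left(\sqrt{28 - 32},-68 \right)}} = \frac{20 \left(-120\right)}{-283} = \left(-2400\right) \left(- \frac{1}{283}\right) = \frac{2400}{283}$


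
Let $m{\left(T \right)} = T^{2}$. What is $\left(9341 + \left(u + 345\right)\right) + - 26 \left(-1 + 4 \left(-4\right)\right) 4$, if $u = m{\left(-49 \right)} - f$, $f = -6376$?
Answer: $20231$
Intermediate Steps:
$u = 8777$ ($u = \left(-49\right)^{2} - -6376 = 2401 + 6376 = 8777$)
$\left(9341 + \left(u + 345\right)\right) + - 26 \left(-1 + 4 \left(-4\right)\right) 4 = \left(9341 + \left(8777 + 345\right)\right) + - 26 \left(-1 + 4 \left(-4\right)\right) 4 = \left(9341 + 9122\right) + - 26 \left(-1 - 16\right) 4 = 18463 + \left(-26\right) \left(-17\right) 4 = 18463 + 442 \cdot 4 = 18463 + 1768 = 20231$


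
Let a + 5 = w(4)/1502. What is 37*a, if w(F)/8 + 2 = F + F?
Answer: -138047/751 ≈ -183.82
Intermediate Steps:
w(F) = -16 + 16*F (w(F) = -16 + 8*(F + F) = -16 + 8*(2*F) = -16 + 16*F)
a = -3731/751 (a = -5 + (-16 + 16*4)/1502 = -5 + (-16 + 64)*(1/1502) = -5 + 48*(1/1502) = -5 + 24/751 = -3731/751 ≈ -4.9680)
37*a = 37*(-3731/751) = -138047/751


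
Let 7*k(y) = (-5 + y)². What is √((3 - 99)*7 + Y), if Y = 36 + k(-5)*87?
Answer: 6*√826/7 ≈ 24.634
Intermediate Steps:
k(y) = (-5 + y)²/7
Y = 8952/7 (Y = 36 + ((-5 - 5)²/7)*87 = 36 + ((⅐)*(-10)²)*87 = 36 + ((⅐)*100)*87 = 36 + (100/7)*87 = 36 + 8700/7 = 8952/7 ≈ 1278.9)
√((3 - 99)*7 + Y) = √((3 - 99)*7 + 8952/7) = √(-96*7 + 8952/7) = √(-672 + 8952/7) = √(4248/7) = 6*√826/7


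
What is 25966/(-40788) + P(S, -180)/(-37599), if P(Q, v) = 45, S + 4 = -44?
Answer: -163021849/255598002 ≈ -0.63781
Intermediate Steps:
S = -48 (S = -4 - 44 = -48)
25966/(-40788) + P(S, -180)/(-37599) = 25966/(-40788) + 45/(-37599) = 25966*(-1/40788) + 45*(-1/37599) = -12983/20394 - 15/12533 = -163021849/255598002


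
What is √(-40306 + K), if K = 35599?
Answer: 3*I*√523 ≈ 68.608*I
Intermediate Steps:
√(-40306 + K) = √(-40306 + 35599) = √(-4707) = 3*I*√523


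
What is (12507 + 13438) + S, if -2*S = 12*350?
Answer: 23845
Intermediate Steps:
S = -2100 (S = -6*350 = -1/2*4200 = -2100)
(12507 + 13438) + S = (12507 + 13438) - 2100 = 25945 - 2100 = 23845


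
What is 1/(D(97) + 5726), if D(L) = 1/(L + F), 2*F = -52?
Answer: 71/406547 ≈ 0.00017464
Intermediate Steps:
F = -26 (F = (1/2)*(-52) = -26)
D(L) = 1/(-26 + L) (D(L) = 1/(L - 26) = 1/(-26 + L))
1/(D(97) + 5726) = 1/(1/(-26 + 97) + 5726) = 1/(1/71 + 5726) = 1/(406547/71) = 71/406547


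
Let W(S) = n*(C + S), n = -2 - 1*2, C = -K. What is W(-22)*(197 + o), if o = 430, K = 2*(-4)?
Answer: 35112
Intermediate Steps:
K = -8
C = 8 (C = -1*(-8) = 8)
n = -4 (n = -2 - 2 = -4)
W(S) = -32 - 4*S (W(S) = -4*(8 + S) = -32 - 4*S)
W(-22)*(197 + o) = (-32 - 4*(-22))*(197 + 430) = (-32 + 88)*627 = 56*627 = 35112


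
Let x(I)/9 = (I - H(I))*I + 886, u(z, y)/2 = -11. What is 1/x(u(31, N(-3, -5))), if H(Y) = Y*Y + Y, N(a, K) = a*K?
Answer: 1/103806 ≈ 9.6334e-6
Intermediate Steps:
N(a, K) = K*a
u(z, y) = -22 (u(z, y) = 2*(-11) = -22)
H(Y) = Y + Y**2 (H(Y) = Y**2 + Y = Y + Y**2)
x(I) = 7974 + 9*I*(I - I*(1 + I)) (x(I) = 9*((I - I*(1 + I))*I + 886) = 9*(I*(I - I*(1 + I)) + 886) = 9*(886 + I*(I - I*(1 + I))) = 7974 + 9*I*(I - I*(1 + I)))
1/x(u(31, N(-3, -5))) = 1/(7974 - 9*(-22)**3) = 1/(7974 - 9*(-10648)) = 1/(7974 + 95832) = 1/103806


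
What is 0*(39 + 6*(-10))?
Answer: 0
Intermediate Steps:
0*(39 + 6*(-10)) = 0*(39 - 60) = 0*(-21) = 0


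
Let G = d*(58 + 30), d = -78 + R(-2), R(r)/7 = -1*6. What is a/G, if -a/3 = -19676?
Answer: -4919/880 ≈ -5.5898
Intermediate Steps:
R(r) = -42 (R(r) = 7*(-1*6) = 7*(-6) = -42)
a = 59028 (a = -3*(-19676) = 59028)
d = -120 (d = -78 - 42 = -120)
G = -10560 (G = -120*(58 + 30) = -120*88 = -10560)
a/G = 59028/(-10560) = 59028*(-1/10560) = -4919/880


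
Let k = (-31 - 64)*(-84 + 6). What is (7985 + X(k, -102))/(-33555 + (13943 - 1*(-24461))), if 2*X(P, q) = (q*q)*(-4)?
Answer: -12823/4849 ≈ -2.6445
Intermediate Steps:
k = 7410 (k = -95*(-78) = 7410)
X(P, q) = -2*q² (X(P, q) = ((q*q)*(-4))/2 = (q²*(-4))/2 = (-4*q²)/2 = -2*q²)
(7985 + X(k, -102))/(-33555 + (13943 - 1*(-24461))) = (7985 - 2*(-102)²)/(-33555 + (13943 - 1*(-24461))) = (7985 - 2*10404)/(-33555 + (13943 + 24461)) = (7985 - 20808)/(-33555 + 38404) = -12823/4849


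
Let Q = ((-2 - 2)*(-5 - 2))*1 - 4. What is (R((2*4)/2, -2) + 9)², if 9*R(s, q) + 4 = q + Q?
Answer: 121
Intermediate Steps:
Q = 24 (Q = -4*(-7)*1 - 4 = 28*1 - 4 = 28 - 4 = 24)
R(s, q) = 20/9 + q/9 (R(s, q) = -4/9 + (q + 24)/9 = -4/9 + (24 + q)/9 = -4/9 + (8/3 + q/9) = 20/9 + q/9)
(R((2*4)/2, -2) + 9)² = ((20/9 + (⅑)*(-2)) + 9)² = ((20/9 - 2/9) + 9)² = (2 + 9)² = 11² = 121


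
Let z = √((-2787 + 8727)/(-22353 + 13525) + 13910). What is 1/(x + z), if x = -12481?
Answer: -27545567/343765523842 - √67750232195/343765523842 ≈ -8.0886e-5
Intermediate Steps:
z = √67750232195/2207 (z = √(5940/(-8828) + 13910) = √(5940*(-1/8828) + 13910) = √(-1485/2207 + 13910) = √(30697885/2207) = √67750232195/2207 ≈ 117.94)
1/(x + z) = 1/(-12481 + √67750232195/2207)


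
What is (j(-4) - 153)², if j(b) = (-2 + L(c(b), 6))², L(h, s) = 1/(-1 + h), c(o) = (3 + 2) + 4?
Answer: 91527489/4096 ≈ 22346.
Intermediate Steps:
c(o) = 9 (c(o) = 5 + 4 = 9)
j(b) = 225/64 (j(b) = (-2 + 1/(-1 + 9))² = (-2 + 1/8)² = (-2 + ⅛)² = (-15/8)² = 225/64)
(j(-4) - 153)² = (225/64 - 153)² = (-9567/64)² = 91527489/4096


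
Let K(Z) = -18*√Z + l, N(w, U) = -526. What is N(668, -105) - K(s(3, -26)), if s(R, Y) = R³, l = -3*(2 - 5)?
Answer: -535 + 54*√3 ≈ -441.47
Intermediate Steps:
l = 9 (l = -3*(-3) = 9)
K(Z) = 9 - 18*√Z (K(Z) = -18*√Z + 9 = 9 - 18*√Z)
N(668, -105) - K(s(3, -26)) = -526 - (9 - 18*3*√3) = -526 - (9 - 54*√3) = -526 + (-9 + 54*√3) = -535 + 54*√3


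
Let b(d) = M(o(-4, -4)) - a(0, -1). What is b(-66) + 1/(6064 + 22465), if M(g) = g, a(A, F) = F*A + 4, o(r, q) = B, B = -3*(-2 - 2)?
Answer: 228233/28529 ≈ 8.0000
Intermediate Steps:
B = 12 (B = -3*(-4) = 12)
o(r, q) = 12
a(A, F) = 4 + A*F (a(A, F) = A*F + 4 = 4 + A*F)
b(d) = 8 (b(d) = 12 - (4 + 0*(-1)) = 12 - (4 + 0) = 12 - 1*4 = 12 - 4 = 8)
b(-66) + 1/(6064 + 22465) = 8 + 1/(6064 + 22465) = 8 + 1/28529 = 228233/28529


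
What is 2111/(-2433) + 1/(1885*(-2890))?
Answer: -11499991583/13254132450 ≈ -0.86765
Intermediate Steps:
2111/(-2433) + 1/(1885*(-2890)) = 2111*(-1/2433) + (1/1885)*(-1/2890) = -2111/2433 - 1/5447650 = -11499991583/13254132450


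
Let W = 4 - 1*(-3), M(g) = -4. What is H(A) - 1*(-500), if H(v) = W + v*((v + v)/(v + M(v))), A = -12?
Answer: 489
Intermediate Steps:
W = 7 (W = 4 + 3 = 7)
H(v) = 7 + 2*v²/(-4 + v) (H(v) = 7 + v*((v + v)/(v - 4)) = 7 + v*((2*v)/(-4 + v)) = 7 + v*(2*v/(-4 + v)) = 7 + 2*v²/(-4 + v))
H(A) - 1*(-500) = (-28 + 2*(-12)² + 7*(-12))/(-4 - 12) - 1*(-500) = (-28 + 2*144 - 84)/(-16) + 500 = -(-28 + 288 - 84)/16 + 500 = -1/16*176 + 500 = -11 + 500 = 489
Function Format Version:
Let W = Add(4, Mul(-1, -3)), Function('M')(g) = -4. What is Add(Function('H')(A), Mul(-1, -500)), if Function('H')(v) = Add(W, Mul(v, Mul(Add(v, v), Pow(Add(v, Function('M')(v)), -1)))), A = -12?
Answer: 489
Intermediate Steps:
W = 7 (W = Add(4, 3) = 7)
Function('H')(v) = Add(7, Mul(2, Pow(v, 2), Pow(Add(-4, v), -1))) (Function('H')(v) = Add(7, Mul(v, Mul(Add(v, v), Pow(Add(v, -4), -1)))) = Add(7, Mul(v, Mul(Mul(2, v), Pow(Add(-4, v), -1)))) = Add(7, Mul(v, Mul(2, v, Pow(Add(-4, v), -1)))) = Add(7, Mul(2, Pow(v, 2), Pow(Add(-4, v), -1))))
Add(Function('H')(A), Mul(-1, -500)) = Add(Mul(Pow(Add(-4, -12), -1), Add(-28, Mul(2, Pow(-12, 2)), Mul(7, -12))), Mul(-1, -500)) = Add(Mul(Pow(-16, -1), Add(-28, Mul(2, 144), -84)), 500) = Add(Mul(Rational(-1, 16), Add(-28, 288, -84)), 500) = Add(Mul(Rational(-1, 16), 176), 500) = Add(-11, 500) = 489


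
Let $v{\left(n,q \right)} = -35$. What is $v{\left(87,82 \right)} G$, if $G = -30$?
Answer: $1050$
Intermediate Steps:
$v{\left(87,82 \right)} G = \left(-35\right) \left(-30\right) = 1050$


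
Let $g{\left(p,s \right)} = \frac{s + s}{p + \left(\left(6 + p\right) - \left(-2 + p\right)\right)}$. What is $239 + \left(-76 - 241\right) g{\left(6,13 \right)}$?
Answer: $- \frac{2448}{7} \approx -349.71$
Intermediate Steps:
$g{\left(p,s \right)} = \frac{2 s}{8 + p}$ ($g{\left(p,s \right)} = \frac{2 s}{p + 8} = \frac{2 s}{8 + p}$)
$239 + \left(-76 - 241\right) g{\left(6,13 \right)} = 239 + \left(-76 - 241\right) 2 \cdot 13 \frac{1}{8 + 6} = 239 - 317 \cdot 2 \cdot 13 \cdot \frac{1}{14} = 239 - \frac{4121}{7} = - \frac{2448}{7}$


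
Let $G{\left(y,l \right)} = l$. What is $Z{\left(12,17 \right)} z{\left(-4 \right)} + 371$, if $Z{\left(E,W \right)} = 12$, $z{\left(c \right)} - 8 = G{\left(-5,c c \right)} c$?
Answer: $-301$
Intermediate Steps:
$z{\left(c \right)} = 8 + c^{3}$ ($z{\left(c \right)} = 8 + c c c = 8 + c^{2} c = 8 + c^{3}$)
$Z{\left(12,17 \right)} z{\left(-4 \right)} + 371 = 12 \left(8 + \left(-4\right)^{3}\right) + 371 = 12 \left(8 - 64\right) + 371 = 12 \left(-56\right) + 371 = -672 + 371 = -301$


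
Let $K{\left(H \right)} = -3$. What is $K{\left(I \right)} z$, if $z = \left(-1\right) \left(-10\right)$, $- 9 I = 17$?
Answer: $-30$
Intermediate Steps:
$I = - \frac{17}{9}$ ($I = \left(- \frac{1}{9}\right) 17 = - \frac{17}{9} \approx -1.8889$)
$z = 10$
$K{\left(I \right)} z = \left(-3\right) 10 = -30$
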